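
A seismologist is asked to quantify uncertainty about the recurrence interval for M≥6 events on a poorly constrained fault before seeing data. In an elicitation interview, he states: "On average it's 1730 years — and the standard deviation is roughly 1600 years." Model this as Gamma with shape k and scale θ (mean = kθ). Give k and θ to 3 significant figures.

k ≈ 1.17, θ ≈ 1480

For Gamma(k, scale θ): mean = kθ, variance = kθ², so CV = 1/√k.
CV = SD/mean = 1600/1730 = 0.9249, hence k = 1/CV² = 1.17.
Then θ = mean/k = 1730/1.17 = 1480.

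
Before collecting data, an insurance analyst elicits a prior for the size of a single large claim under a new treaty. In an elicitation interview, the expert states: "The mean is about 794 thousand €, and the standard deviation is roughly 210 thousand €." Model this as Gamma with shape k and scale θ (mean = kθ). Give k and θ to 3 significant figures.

For Gamma(k, scale θ): mean = kθ, variance = kθ², so CV = 1/√k.
CV = SD/mean = 210/794 = 0.2645, hence k = 1/CV² = 14.3.
Then θ = mean/k = 794/14.3 = 55.5.

k ≈ 14.3, θ ≈ 55.5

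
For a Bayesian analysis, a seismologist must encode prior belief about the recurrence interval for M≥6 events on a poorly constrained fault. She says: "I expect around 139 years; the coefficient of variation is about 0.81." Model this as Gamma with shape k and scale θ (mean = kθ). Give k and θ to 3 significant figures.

For Gamma(k, scale θ): mean = kθ, variance = kθ², so CV = 1/√k.
CV = 0.81, hence k = 1/CV² = 1.52.
Then θ = mean/k = 139/1.52 = 91.2.

k ≈ 1.52, θ ≈ 91.2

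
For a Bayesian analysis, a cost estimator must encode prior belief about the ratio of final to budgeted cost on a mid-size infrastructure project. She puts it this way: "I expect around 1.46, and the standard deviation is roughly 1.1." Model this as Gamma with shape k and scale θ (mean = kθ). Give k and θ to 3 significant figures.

k ≈ 1.76, θ ≈ 0.829

For Gamma(k, scale θ): mean = kθ, variance = kθ², so CV = 1/√k.
CV = SD/mean = 1.1/1.46 = 0.7534, hence k = 1/CV² = 1.76.
Then θ = mean/k = 1.46/1.76 = 0.829.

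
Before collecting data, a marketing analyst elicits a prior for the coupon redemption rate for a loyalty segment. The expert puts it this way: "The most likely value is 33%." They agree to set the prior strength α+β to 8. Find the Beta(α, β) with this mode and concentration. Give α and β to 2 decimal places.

α = 2.98, β = 5.02

For α,β > 1 the Beta mode is (α−1)/(α+β−2). With α+β = 8, the mode is (α−1)/6.
Set (α−1)/6 = 0.33 → α = 1 + 0.33·6 = 2.98.
β = 8 − α = 5.02.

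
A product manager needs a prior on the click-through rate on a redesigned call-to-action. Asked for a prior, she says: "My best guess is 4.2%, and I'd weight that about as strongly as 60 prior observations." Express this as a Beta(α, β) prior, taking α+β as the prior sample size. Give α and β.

Under the effective-sample-size interpretation, Beta(α, β) has prior mean α/(α+β) and prior sample size α+β.
So α+β = 60 and α/(α+β) = 0.042, giving α = 0.042·60 = 2.52 and β = 60 − 2.52 = 57.48.

α = 2.52, β = 57.48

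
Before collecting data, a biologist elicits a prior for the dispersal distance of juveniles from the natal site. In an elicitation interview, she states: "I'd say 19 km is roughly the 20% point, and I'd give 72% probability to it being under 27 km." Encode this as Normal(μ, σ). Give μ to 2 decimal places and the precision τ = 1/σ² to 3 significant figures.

For Normal(μ,σ), the p-quantile is μ + z_p·σ. Here z_{0.2} = -0.8416, z_{0.72} = 0.5828.
So 19 = μ − 0.8416σ and 27 = μ + 0.5828σ.
Subtracting: σ = (27 − 19)/(0.5828 − (-0.8416)) = 5.62.
Then μ = 19 − (-0.8416)·5.62 = 23.73.
Precision τ = 1/σ² = 1/5.616² = 0.0317.

μ = 23.73, τ = 0.0317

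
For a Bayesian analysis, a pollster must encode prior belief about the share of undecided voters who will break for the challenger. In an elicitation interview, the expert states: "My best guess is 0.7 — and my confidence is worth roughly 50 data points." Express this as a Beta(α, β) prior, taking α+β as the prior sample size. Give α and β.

Under the effective-sample-size interpretation, Beta(α, β) has prior mean α/(α+β) and prior sample size α+β.
So α+β = 50 and α/(α+β) = 0.7, giving α = 0.7·50 = 35 and β = 50 − 35 = 15.

α = 35, β = 15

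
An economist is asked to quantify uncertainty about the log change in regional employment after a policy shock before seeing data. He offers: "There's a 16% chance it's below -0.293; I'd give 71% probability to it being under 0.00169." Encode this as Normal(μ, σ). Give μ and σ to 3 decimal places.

The p-quantile of Normal(μ,σ) is μ + z_p·σ, with z_{0.16} = -0.9945 and z_{0.71} = 0.5534.
Eliminate σ: μ = (z₂·x₁ − z₁·x₂)/(z₂ − z₁) = (0.5534·-0.293 − (-0.9945)·0.00169)/1.548 = -0.104.
Then σ = (x₂ − x₁)/(z₂ − z₁) = (0.00169 − -0.293)/1.548 = 0.190.

μ = -0.104, σ = 0.190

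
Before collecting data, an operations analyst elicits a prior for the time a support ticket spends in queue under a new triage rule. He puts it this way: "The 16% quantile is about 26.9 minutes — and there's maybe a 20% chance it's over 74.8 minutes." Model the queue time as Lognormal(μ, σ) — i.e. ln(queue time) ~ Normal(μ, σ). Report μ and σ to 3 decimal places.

μ ≈ 3.846, σ ≈ 0.557

If T ~ Lognormal(μ,σ) then ln T ~ Normal(μ,σ), so the p-quantile of ln T is μ + z_p·σ.
ln(26.9) = 3.292 and ln(74.8) = 4.315; z_{0.16} = -0.9945, z_{0.8} = 0.8416.
σ = (4.315 − 3.292)/(0.8416 − (-0.9945)) = 0.557.
μ = 3.292 − (-0.9945)·0.557 = 3.846.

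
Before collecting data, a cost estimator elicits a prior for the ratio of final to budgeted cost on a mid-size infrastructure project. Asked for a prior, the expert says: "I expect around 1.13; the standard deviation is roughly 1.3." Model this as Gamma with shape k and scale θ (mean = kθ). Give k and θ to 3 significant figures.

For Gamma(k, scale θ): mean = kθ, variance = kθ², so CV = 1/√k.
CV = SD/mean = 1.3/1.13 = 1.15, hence k = 1/CV² = 0.756.
Then θ = mean/k = 1.13/0.756 = 1.5.

k ≈ 0.756, θ ≈ 1.5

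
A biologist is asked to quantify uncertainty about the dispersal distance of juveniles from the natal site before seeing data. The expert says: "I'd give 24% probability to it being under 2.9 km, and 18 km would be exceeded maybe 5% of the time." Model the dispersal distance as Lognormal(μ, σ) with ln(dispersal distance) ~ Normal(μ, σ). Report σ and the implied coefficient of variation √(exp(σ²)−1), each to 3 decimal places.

σ ≈ 0.776, CV ≈ 0.910

If T ~ Lognormal(μ,σ) then ln T ~ Normal(μ,σ), so the p-quantile of ln T is μ + z_p·σ.
ln(2.9) = 1.065 and ln(18) = 2.89; z_{0.24} = -0.7063, z_{0.95} = 1.645.
σ = (2.89 − 1.065)/(1.645 − (-0.7063)) = 0.776.
μ = 1.065 − (-0.7063)·0.776 = 1.613.
CV = √(exp(σ²)−1) = √(exp(0.6029)−1) = 0.910.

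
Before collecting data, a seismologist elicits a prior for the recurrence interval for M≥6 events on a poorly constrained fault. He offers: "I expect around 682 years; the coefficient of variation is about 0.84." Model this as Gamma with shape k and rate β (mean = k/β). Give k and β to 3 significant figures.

k ≈ 1.42, β ≈ 0.00208

For Gamma(k, rate β): mean = k/β, variance = k/β², so CV = 1/√k.
CV = 0.84, hence k = 1/CV² = 1.42.
Then β = k/mean = 1.42/682 = 0.00208.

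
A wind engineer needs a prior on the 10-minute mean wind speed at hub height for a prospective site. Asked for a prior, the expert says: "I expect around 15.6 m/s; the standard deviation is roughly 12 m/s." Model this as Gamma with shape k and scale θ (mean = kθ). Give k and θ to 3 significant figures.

For Gamma(k, scale θ): mean = kθ, variance = kθ², so CV = 1/√k.
CV = SD/mean = 12/15.6 = 0.7692, hence k = 1/CV² = 1.69.
Then θ = mean/k = 15.6/1.69 = 9.23.

k ≈ 1.69, θ ≈ 9.23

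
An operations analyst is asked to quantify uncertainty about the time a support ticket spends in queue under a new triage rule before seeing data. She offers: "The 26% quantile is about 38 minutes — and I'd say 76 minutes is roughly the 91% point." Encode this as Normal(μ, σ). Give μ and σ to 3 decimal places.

The p-quantile of Normal(μ,σ) is μ + z_p·σ, with z_{0.26} = -0.6433 and z_{0.91} = 1.341.
Eliminate σ: μ = (z₂·x₁ − z₁·x₂)/(z₂ − z₁) = (1.341·38 − (-0.6433)·76)/1.984 = 50.322.
Then σ = (x₂ − x₁)/(z₂ − z₁) = (76 − 38)/1.984 = 19.152.

μ = 50.322, σ = 19.152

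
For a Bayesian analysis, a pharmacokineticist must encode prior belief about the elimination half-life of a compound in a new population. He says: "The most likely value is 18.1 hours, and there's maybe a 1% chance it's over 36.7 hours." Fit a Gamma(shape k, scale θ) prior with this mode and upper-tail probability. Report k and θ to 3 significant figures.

k ≈ 10.8, θ ≈ 1.85

Gamma(k,θ) with k>1 has mode (k−1)θ, so θ = 18.1/(k−1).
Need P(X < 36.7) = 0.99 with θ tied to k this way. Start at k = 2, θ = 18.1: P(X<36.7) ≈ 0.601.
Too low — raise k to concentrate. Iterating converges to k ≈ 10.8.
Then θ = 18.1/(10.8−1) ≈ 1.85.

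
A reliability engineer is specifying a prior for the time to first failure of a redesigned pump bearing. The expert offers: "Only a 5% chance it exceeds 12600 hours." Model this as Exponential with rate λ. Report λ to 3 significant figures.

λ ≈ 0.000238

P(T > 12600.0) = e^(−λ·12600.0) = 0.05, so λ = −ln(0.05)/12600.0 = 0.000238.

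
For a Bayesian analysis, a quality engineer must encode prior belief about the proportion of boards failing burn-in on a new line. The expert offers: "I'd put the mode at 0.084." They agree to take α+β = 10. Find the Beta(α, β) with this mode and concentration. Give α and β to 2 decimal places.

α = 1.67, β = 8.33

For α,β > 1 the Beta mode is (α−1)/(α+β−2). With α+β = 10, the mode is (α−1)/8.
Set (α−1)/8 = 0.084 → α = 1 + 0.084·8 = 1.67.
β = 10 − α = 8.33.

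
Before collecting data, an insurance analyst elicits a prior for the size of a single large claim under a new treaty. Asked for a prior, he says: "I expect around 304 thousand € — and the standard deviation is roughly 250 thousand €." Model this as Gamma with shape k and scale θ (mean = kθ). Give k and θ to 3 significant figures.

k ≈ 1.48, θ ≈ 206

For Gamma(k, scale θ): mean = kθ, variance = kθ², so CV = 1/√k.
CV = SD/mean = 250/304 = 0.8224, hence k = 1/CV² = 1.48.
Then θ = mean/k = 304/1.48 = 206.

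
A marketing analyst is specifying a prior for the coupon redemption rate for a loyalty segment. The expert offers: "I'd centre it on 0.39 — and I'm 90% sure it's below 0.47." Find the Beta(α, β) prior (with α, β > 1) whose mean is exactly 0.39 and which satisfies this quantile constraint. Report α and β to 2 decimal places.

With mean 0.39 fixed, write α = 0.39s, β = 0.61s where s = α+β.
Need P(θ < 0.47) = 0.9 under Beta(0.39s, 0.61s). Normal approximation: (q−m)/√(m(1−m)/s) ≈ z_{0.9} = 1.28, so s ≈ 0.39·0.61·(1.28)²/(0.47−0.39)² = 61.1.
At s = 61.1: P(θ<0.47) ≈ 0.899. Adjusting to match 0.9 gives s ≈ 61.87.
So α = 0.39·61.87 ≈ 24.13, β = 0.61·61.87 ≈ 37.74.

α ≈ 24.13, β ≈ 37.74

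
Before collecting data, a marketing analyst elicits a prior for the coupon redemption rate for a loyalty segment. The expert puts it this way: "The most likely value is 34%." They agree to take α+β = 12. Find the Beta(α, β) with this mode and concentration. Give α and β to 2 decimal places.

For α,β > 1 the Beta mode is (α−1)/(α+β−2). With α+β = 12, the mode is (α−1)/10.
Set (α−1)/10 = 0.34 → α = 1 + 0.34·10 = 4.40.
β = 12 − α = 7.60.

α = 4.40, β = 7.60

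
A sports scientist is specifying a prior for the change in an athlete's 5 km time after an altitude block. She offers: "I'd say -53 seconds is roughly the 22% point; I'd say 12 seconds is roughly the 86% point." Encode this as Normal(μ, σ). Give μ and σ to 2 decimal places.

μ = -25.91, σ = 35.09

The p-quantile of Normal(μ,σ) is μ + z_p·σ, with z_{0.22} = -0.7722 and z_{0.86} = 1.08.
Eliminate σ: μ = (z₂·x₁ − z₁·x₂)/(z₂ − z₁) = (1.08·-53 − (-0.7722)·12)/1.853 = -25.91.
Then σ = (x₂ − x₁)/(z₂ − z₁) = (12 − -53)/1.853 = 35.09.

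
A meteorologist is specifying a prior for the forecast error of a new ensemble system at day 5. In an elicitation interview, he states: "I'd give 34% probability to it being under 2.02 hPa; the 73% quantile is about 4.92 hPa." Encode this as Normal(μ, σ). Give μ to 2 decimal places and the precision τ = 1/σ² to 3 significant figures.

μ = 3.19, τ = 0.125

For Normal(μ,σ), the p-quantile is μ + z_p·σ. Here z_{0.34} = -0.4125, z_{0.73} = 0.6128.
So 2.02 = μ − 0.4125σ and 4.92 = μ + 0.6128σ.
Subtracting: σ = (4.92 − 2.02)/(0.6128 − (-0.4125)) = 2.83.
Then μ = 2.02 − (-0.4125)·2.83 = 3.19.
Precision τ = 1/σ² = 1/2.829² = 0.125.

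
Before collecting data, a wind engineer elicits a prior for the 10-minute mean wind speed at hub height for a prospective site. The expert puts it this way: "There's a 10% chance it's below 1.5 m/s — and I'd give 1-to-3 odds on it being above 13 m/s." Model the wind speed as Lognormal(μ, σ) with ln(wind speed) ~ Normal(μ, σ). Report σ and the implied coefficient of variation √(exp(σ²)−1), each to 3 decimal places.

σ ≈ 1.104, CV ≈ 1.544

If T ~ Lognormal(μ,σ) then ln T ~ Normal(μ,σ), so the p-quantile of ln T is μ + z_p·σ.
ln(1.5) = 0.4055 and ln(13) = 2.565; z_{0.1} = -1.282, z_{0.75} = 0.6745.
σ = (2.565 − 0.4055)/(0.6745 − (-1.282)) = 1.104.
μ = 0.4055 − (-1.282)·1.104 = 1.820.
CV = √(exp(σ²)−1) = √(exp(1.2188)−1) = 1.544.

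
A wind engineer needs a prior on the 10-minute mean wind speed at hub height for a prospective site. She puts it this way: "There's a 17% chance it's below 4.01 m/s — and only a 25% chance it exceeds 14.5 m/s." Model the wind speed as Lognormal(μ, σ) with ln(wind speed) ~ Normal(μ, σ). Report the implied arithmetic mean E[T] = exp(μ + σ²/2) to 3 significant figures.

E[T] ≈ 11.6 m/s

If T ~ Lognormal(μ,σ) then ln T ~ Normal(μ,σ), so the p-quantile of ln T is μ + z_p·σ.
ln(4.01) = 1.389 and ln(14.5) = 2.674; z_{0.17} = -0.9542, z_{0.75} = 0.6745.
σ = (2.674 − 1.389)/(0.6745 − (-0.9542)) = 0.789.
μ = 1.389 − (-0.9542)·0.789 = 2.142.
E[T] = exp(μ + σ²/2) = exp(2.142 + 0.3114) = 11.6 m/s.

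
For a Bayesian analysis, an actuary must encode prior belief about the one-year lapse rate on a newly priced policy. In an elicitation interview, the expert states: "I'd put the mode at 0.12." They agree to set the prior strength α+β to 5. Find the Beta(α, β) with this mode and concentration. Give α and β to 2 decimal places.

For α,β > 1 the Beta mode is (α−1)/(α+β−2). With α+β = 5, the mode is (α−1)/3.
Set (α−1)/3 = 0.12 → α = 1 + 0.12·3 = 1.36.
β = 5 − α = 3.64.

α = 1.36, β = 3.64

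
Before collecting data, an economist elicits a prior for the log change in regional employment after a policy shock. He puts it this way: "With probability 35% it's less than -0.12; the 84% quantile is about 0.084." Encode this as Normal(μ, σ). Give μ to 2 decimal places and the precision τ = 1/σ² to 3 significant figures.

μ = -0.06, τ = 45.7

For Normal(μ,σ), the p-quantile is μ + z_p·σ. Here z_{0.35} = -0.3853, z_{0.84} = 0.9945.
So -0.12 = μ − 0.3853σ and 0.084 = μ + 0.9945σ.
Subtracting: σ = (0.084 − -0.12)/(0.9945 − (-0.3853)) = 0.15.
Then μ = -0.12 − (-0.3853)·0.15 = -0.06.
Precision τ = 1/σ² = 1/0.1478² = 45.7.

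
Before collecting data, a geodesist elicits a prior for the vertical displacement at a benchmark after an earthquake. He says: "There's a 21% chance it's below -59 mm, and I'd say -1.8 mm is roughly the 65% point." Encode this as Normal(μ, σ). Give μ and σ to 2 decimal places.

μ = -20.29, σ = 48.00

The p-quantile of Normal(μ,σ) is μ + z_p·σ, with z_{0.21} = -0.8064 and z_{0.65} = 0.3853.
Eliminate σ: μ = (z₂·x₁ − z₁·x₂)/(z₂ − z₁) = (0.3853·-59 − (-0.8064)·-1.8)/1.192 = -20.29.
Then σ = (x₂ − x₁)/(z₂ − z₁) = (-1.8 − -59)/1.192 = 48.00.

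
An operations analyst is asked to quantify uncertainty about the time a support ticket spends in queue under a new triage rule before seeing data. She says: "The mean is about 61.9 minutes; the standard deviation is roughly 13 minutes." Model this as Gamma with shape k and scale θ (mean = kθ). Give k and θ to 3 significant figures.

k ≈ 22.7, θ ≈ 2.73

For Gamma(k, scale θ): mean = kθ, variance = kθ², so CV = 1/√k.
CV = SD/mean = 13/61.9 = 0.21, hence k = 1/CV² = 22.7.
Then θ = mean/k = 61.9/22.7 = 2.73.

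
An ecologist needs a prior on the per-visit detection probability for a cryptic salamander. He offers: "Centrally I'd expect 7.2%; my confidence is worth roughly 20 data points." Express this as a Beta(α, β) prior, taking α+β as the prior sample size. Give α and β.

Under the effective-sample-size interpretation, Beta(α, β) has prior mean α/(α+β) and prior sample size α+β.
So α+β = 20 and α/(α+β) = 0.072, giving α = 0.072·20 = 1.44 and β = 20 − 1.44 = 18.56.

α = 1.44, β = 18.56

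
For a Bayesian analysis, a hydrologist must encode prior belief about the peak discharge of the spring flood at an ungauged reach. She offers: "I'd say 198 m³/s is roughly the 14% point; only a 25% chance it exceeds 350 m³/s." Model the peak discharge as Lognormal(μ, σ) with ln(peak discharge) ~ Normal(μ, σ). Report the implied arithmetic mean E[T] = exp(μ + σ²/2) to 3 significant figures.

If T ~ Lognormal(μ,σ) then ln T ~ Normal(μ,σ), so the p-quantile of ln T is μ + z_p·σ.
ln(198) = 5.288 and ln(350) = 5.858; z_{0.14} = -1.08, z_{0.75} = 0.6745.
σ = (5.858 − 5.288)/(0.6745 − (-1.08)) = 0.325.
μ = 5.288 − (-1.08)·0.325 = 5.639.
E[T] = exp(μ + σ²/2) = exp(5.639 + 0.0527) = 296 m³/s.

E[T] ≈ 296 m³/s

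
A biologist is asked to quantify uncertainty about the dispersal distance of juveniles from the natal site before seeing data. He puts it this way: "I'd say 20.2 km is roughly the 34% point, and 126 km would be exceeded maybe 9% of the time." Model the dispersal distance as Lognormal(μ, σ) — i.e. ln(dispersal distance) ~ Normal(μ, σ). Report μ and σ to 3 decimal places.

μ ≈ 3.436, σ ≈ 1.044

If T ~ Lognormal(μ,σ) then ln T ~ Normal(μ,σ), so the p-quantile of ln T is μ + z_p·σ.
ln(20.2) = 3.006 and ln(126) = 4.836; z_{0.34} = -0.4125, z_{0.91} = 1.341.
σ = (4.836 − 3.006)/(1.341 − (-0.4125)) = 1.044.
μ = 3.006 − (-0.4125)·1.044 = 3.436.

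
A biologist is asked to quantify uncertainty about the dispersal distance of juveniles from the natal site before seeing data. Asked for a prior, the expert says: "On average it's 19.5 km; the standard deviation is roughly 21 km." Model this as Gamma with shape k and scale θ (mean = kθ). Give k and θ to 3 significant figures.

k ≈ 0.862, θ ≈ 22.6

For Gamma(k, scale θ): mean = kθ, variance = kθ², so CV = 1/√k.
CV = SD/mean = 21/19.5 = 1.077, hence k = 1/CV² = 0.862.
Then θ = mean/k = 19.5/0.862 = 22.6.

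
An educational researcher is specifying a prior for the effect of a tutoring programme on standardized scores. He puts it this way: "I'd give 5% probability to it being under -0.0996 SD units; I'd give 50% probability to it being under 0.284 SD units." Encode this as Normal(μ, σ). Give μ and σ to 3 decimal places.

μ = 0.284, σ = 0.233

The p-quantile of Normal(μ,σ) is μ + z_p·σ, with z_{0.05} = -1.645 and z_{0.5} = 0.
Eliminate σ: μ = (z₂·x₁ − z₁·x₂)/(z₂ − z₁) = (0·-0.0996 − (-1.645)·0.284)/1.645 = 0.284.
Then σ = (x₂ − x₁)/(z₂ − z₁) = (0.284 − -0.0996)/1.645 = 0.233.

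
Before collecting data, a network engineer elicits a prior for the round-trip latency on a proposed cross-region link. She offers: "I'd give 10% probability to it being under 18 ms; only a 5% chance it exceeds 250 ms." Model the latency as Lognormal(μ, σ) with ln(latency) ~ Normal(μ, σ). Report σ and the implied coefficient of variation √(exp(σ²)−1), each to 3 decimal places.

If T ~ Lognormal(μ,σ) then ln T ~ Normal(μ,σ), so the p-quantile of ln T is μ + z_p·σ.
ln(18) = 2.89 and ln(250) = 5.521; z_{0.1} = -1.282, z_{0.95} = 1.645.
σ = (5.521 − 2.89)/(1.645 − (-1.282)) = 0.899.
μ = 2.89 − (-1.282)·0.899 = 4.043.
CV = √(exp(σ²)−1) = √(exp(0.8084)−1) = 1.115.

σ ≈ 0.899, CV ≈ 1.115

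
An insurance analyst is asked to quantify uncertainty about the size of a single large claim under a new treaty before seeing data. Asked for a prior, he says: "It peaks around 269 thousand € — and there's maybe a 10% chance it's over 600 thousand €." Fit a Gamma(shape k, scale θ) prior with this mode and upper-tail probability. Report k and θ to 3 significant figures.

Gamma(k,θ) with k>1 has mode (k−1)θ, so θ = 269/(k−1).
Need P(X < 600) = 0.9 with θ tied to k this way. Start at k = 2, θ = 269: P(X<600) ≈ 0.653.
Too low — raise k to concentrate. Iterating converges to k ≈ 3.99.
Then θ = 269/(3.99−1) ≈ 90.

k ≈ 3.99, θ ≈ 90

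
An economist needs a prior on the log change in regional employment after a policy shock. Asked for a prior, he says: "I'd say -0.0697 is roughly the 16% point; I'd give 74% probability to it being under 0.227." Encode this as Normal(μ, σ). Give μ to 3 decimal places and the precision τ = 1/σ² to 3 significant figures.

μ = 0.110, τ = 30.5

For Normal(μ,σ), the p-quantile is μ + z_p·σ. Here z_{0.16} = -0.9945, z_{0.74} = 0.6433.
So -0.0697 = μ − 0.9945σ and 0.227 = μ + 0.6433σ.
Subtracting: σ = (0.227 − -0.0697)/(0.6433 − (-0.9945)) = 0.181.
Then μ = -0.0697 − (-0.9945)·0.181 = 0.110.
Precision τ = 1/σ² = 1/0.1812² = 30.5.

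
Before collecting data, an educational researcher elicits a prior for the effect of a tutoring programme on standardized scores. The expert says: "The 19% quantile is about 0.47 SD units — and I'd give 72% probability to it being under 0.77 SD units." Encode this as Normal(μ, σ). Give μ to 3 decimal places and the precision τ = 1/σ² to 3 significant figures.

μ = 0.650, τ = 23.7

For Normal(μ,σ), the p-quantile is μ + z_p·σ. Here z_{0.19} = -0.8779, z_{0.72} = 0.5828.
So 0.47 = μ − 0.8779σ and 0.77 = μ + 0.5828σ.
Subtracting: σ = (0.77 − 0.47)/(0.5828 − (-0.8779)) = 0.205.
Then μ = 0.47 − (-0.8779)·0.205 = 0.650.
Precision τ = 1/σ² = 1/0.2054² = 23.7.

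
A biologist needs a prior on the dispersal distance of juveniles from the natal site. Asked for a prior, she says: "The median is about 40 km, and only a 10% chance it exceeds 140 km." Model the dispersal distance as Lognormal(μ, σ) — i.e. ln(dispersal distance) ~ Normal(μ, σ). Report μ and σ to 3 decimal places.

If T ~ Lognormal(μ,σ) then ln T ~ Normal(μ,σ), so the p-quantile of ln T is μ + z_p·σ.
ln(40) = 3.689 and ln(140) = 4.942; z_{0.5} = 0, z_{0.9} = 1.282.
σ = (4.942 − 3.689)/(1.282 − (0)) = 0.978.
μ = 3.689 − (0)·0.978 = 3.689.

μ ≈ 3.689, σ ≈ 0.978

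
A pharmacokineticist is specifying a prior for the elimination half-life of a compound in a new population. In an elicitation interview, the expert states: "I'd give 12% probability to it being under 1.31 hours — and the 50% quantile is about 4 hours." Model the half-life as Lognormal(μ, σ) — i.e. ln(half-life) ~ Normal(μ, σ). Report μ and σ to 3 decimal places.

μ ≈ 1.386, σ ≈ 0.950

If T ~ Lognormal(μ,σ) then ln T ~ Normal(μ,σ), so the p-quantile of ln T is μ + z_p·σ.
ln(1.31) = 0.27 and ln(4) = 1.386; z_{0.12} = -1.175, z_{0.5} = 0.
σ = (1.386 − 0.27)/(0 − (-1.175)) = 0.950.
μ = 0.27 − (-1.175)·0.950 = 1.386.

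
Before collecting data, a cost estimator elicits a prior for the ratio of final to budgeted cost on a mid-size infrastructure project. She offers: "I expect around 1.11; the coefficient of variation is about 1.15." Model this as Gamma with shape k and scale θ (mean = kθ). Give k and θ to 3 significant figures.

k ≈ 0.756, θ ≈ 1.47

For Gamma(k, scale θ): mean = kθ, variance = kθ², so CV = 1/√k.
CV = 1.15, hence k = 1/CV² = 0.756.
Then θ = mean/k = 1.11/0.756 = 1.47.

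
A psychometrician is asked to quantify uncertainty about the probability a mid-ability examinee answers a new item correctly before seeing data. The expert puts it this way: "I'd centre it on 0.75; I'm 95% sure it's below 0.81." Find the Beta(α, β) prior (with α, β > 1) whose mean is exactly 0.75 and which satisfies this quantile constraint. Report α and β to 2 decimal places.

With mean 0.75 fixed, write α = 0.75s, β = 0.25s where s = α+β.
Need P(θ < 0.81) = 0.95 under Beta(0.75s, 0.25s). Normal approximation: (q−m)/√(m(1−m)/s) ≈ z_{0.95} = 1.64, so s ≈ 0.75·0.25·(1.64)²/(0.81−0.75)² = 140.9.
At s = 140.9: P(θ<0.81) ≈ 0.957. Adjusting to match 0.95 gives s ≈ 129.96.
So α = 0.75·129.96 ≈ 97.47, β = 0.25·129.96 ≈ 32.49.

α ≈ 97.47, β ≈ 32.49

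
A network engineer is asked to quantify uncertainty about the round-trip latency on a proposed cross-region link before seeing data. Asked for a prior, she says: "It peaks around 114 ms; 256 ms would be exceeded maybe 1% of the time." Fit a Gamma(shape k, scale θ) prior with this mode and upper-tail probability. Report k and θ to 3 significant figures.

Gamma(k,θ) with k>1 has mode (k−1)θ, so θ = 114/(k−1).
Need P(X < 256) = 0.99 with θ tied to k this way. Start at k = 2, θ = 114: P(X<256) ≈ 0.656.
Too low — raise k to concentrate. Iterating converges to k ≈ 8.34.
Then θ = 114/(8.34−1) ≈ 15.5.

k ≈ 8.34, θ ≈ 15.5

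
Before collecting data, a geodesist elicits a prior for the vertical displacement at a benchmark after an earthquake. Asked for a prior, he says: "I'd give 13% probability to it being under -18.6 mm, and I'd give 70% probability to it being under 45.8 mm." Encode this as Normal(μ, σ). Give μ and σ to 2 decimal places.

μ = 25.34, σ = 39.01

The p-quantile of Normal(μ,σ) is μ + z_p·σ, with z_{0.13} = -1.126 and z_{0.7} = 0.5244.
Eliminate σ: μ = (z₂·x₁ − z₁·x₂)/(z₂ − z₁) = (0.5244·-18.6 − (-1.126)·45.8)/1.651 = 25.34.
Then σ = (x₂ − x₁)/(z₂ − z₁) = (45.8 − -18.6)/1.651 = 39.01.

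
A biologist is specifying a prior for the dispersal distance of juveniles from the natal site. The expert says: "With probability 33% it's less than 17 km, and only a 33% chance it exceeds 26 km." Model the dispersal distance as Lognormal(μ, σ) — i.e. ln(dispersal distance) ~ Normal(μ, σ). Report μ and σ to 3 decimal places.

If T ~ Lognormal(μ,σ) then ln T ~ Normal(μ,σ), so the p-quantile of ln T is μ + z_p·σ.
ln(17) = 2.833 and ln(26) = 3.258; z_{0.33} = -0.4399, z_{0.67} = 0.4399.
σ = (3.258 − 2.833)/(0.4399 − (-0.4399)) = 0.483.
μ = 2.833 − (-0.4399)·0.483 = 3.046.

μ ≈ 3.046, σ ≈ 0.483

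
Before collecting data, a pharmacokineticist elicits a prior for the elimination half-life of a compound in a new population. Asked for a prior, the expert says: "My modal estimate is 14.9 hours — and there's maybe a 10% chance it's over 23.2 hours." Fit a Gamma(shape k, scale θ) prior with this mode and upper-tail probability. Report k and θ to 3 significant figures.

Gamma(k,θ) with k>1 has mode (k−1)θ, so θ = 14.9/(k−1).
Need P(X < 23.2) = 0.9 with θ tied to k this way. Start at k = 2, θ = 14.9: P(X<23.2) ≈ 0.461.
Too low — raise k to concentrate. Iterating converges to k ≈ 10.5.
Then θ = 14.9/(10.5−1) ≈ 1.56.

k ≈ 10.5, θ ≈ 1.56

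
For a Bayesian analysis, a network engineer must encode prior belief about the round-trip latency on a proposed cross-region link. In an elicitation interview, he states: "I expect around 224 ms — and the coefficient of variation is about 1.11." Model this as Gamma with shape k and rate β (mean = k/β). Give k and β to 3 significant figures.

For Gamma(k, rate β): mean = k/β, variance = k/β², so CV = 1/√k.
CV = 1.11, hence k = 1/CV² = 0.812.
Then β = k/mean = 0.812/224 = 0.00362.

k ≈ 0.812, β ≈ 0.00362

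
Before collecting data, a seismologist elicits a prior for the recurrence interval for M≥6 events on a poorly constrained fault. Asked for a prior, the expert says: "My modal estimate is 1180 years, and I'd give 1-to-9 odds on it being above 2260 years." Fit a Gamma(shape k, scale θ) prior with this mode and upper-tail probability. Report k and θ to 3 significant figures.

Gamma(k,θ) with k>1 has mode (k−1)θ, so θ = 1180/(k−1).
Need P(X < 2260) = 0.9 with θ tied to k this way. Start at k = 2, θ = 1180: P(X<2260) ≈ 0.571.
Too low — raise k to concentrate. Iterating converges to k ≈ 5.53.
Then θ = 1180/(5.53−1) ≈ 261.

k ≈ 5.53, θ ≈ 261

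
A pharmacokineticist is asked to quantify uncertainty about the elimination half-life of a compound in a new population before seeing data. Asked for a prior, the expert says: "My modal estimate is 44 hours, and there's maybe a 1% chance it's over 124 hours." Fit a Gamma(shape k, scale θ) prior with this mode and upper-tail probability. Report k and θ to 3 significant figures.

k ≈ 5.26, θ ≈ 10.3

Gamma(k,θ) with k>1 has mode (k−1)θ, so θ = 44/(k−1).
Need P(X < 124) = 0.99 with θ tied to k this way. Start at k = 2, θ = 44: P(X<124) ≈ 0.772.
Too low — raise k to concentrate. Iterating converges to k ≈ 5.26.
Then θ = 44/(5.26−1) ≈ 10.3.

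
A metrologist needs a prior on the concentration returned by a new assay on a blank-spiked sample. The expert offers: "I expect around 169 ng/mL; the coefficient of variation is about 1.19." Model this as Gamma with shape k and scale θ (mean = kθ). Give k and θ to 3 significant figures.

For Gamma(k, scale θ): mean = kθ, variance = kθ², so CV = 1/√k.
CV = 1.19, hence k = 1/CV² = 0.706.
Then θ = mean/k = 169/0.706 = 239.

k ≈ 0.706, θ ≈ 239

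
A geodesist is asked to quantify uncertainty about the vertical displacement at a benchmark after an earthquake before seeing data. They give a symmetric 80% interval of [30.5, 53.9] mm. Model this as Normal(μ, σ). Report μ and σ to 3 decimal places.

μ = 42.200, σ = 9.130

A symmetric 80% interval runs μ ± z·σ with z = 1.282.
Half-width = 11.7, so σ = 11.7/1.282 = 9.130.
μ is the interval midpoint, 42.200.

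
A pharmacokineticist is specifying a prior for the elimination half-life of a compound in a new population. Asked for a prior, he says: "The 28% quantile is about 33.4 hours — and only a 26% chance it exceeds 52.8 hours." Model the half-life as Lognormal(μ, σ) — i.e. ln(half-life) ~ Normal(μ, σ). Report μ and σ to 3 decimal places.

μ ≈ 3.726, σ ≈ 0.373

If T ~ Lognormal(μ,σ) then ln T ~ Normal(μ,σ), so the p-quantile of ln T is μ + z_p·σ.
ln(33.4) = 3.509 and ln(52.8) = 3.967; z_{0.28} = -0.5828, z_{0.74} = 0.6433.
σ = (3.967 − 3.509)/(0.6433 − (-0.5828)) = 0.373.
μ = 3.509 − (-0.5828)·0.373 = 3.726.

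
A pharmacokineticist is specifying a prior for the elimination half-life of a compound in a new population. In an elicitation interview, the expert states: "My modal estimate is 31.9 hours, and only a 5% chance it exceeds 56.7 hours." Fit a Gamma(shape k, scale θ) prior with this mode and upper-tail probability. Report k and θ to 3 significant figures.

k ≈ 9.43, θ ≈ 3.78

Gamma(k,θ) with k>1 has mode (k−1)θ, so θ = 31.9/(k−1).
Need P(X < 56.7) = 0.95 with θ tied to k this way. Start at k = 2, θ = 31.9: P(X<56.7) ≈ 0.530.
Too low — raise k to concentrate. Iterating converges to k ≈ 9.43.
Then θ = 31.9/(9.43−1) ≈ 3.78.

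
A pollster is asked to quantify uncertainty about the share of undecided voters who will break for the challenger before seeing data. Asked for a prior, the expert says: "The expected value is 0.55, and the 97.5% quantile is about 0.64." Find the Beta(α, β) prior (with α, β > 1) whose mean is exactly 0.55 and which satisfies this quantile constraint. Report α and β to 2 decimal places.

With mean 0.55 fixed, write α = 0.55s, β = 0.45s where s = α+β.
Need P(θ < 0.64) = 0.975 under Beta(0.55s, 0.45s). Normal approximation: (q−m)/√(m(1−m)/s) ≈ z_{0.975} = 1.96, so s ≈ 0.55·0.45·(1.96)²/(0.64−0.55)² = 117.4.
At s = 117.4: P(θ<0.64) ≈ 0.977. Adjusting to match 0.975 gives s ≈ 113.79.
So α = 0.55·113.79 ≈ 62.59, β = 0.45·113.79 ≈ 51.21.

α ≈ 62.59, β ≈ 51.21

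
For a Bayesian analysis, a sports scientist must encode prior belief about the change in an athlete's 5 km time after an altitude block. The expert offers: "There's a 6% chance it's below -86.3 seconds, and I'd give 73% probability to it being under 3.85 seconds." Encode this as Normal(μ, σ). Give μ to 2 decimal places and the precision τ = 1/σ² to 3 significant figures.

The p-quantile of Normal(μ,σ) is μ + z_p·σ, with z_{0.06} = -1.555 and z_{0.73} = 0.6128.
Eliminate σ: μ = (z₂·x₁ − z₁·x₂)/(z₂ − z₁) = (0.6128·-86.3 − (-1.555)·3.85)/2.168 = -21.64.
Then σ = (x₂ − x₁)/(z₂ − z₁) = (3.85 − -86.3)/2.168 = 41.59.
Precision τ = 1/σ² = 1/41.59² = 0.000578.

μ = -21.64, τ = 0.000578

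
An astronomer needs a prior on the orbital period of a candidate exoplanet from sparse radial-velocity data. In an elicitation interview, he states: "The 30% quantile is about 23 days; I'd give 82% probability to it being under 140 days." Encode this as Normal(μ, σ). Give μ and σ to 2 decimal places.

μ = 65.61, σ = 81.26

For Normal(μ,σ), the p-quantile is μ + z_p·σ. Here z_{0.3} = -0.5244, z_{0.82} = 0.9154.
So 23 = μ − 0.5244σ and 140 = μ + 0.9154σ.
Subtracting: σ = (140 − 23)/(0.9154 − (-0.5244)) = 81.26.
Then μ = 23 − (-0.5244)·81.26 = 65.61.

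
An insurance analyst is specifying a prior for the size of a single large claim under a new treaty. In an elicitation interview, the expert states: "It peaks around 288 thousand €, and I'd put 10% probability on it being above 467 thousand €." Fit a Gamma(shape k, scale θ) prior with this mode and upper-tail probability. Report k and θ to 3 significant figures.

k ≈ 9.06, θ ≈ 35.8

Gamma(k,θ) with k>1 has mode (k−1)θ, so θ = 288/(k−1).
Need P(X < 467) = 0.9 with θ tied to k this way. Start at k = 2, θ = 288: P(X<467) ≈ 0.482.
Too low — raise k to concentrate. Iterating converges to k ≈ 9.06.
Then θ = 288/(9.06−1) ≈ 35.8.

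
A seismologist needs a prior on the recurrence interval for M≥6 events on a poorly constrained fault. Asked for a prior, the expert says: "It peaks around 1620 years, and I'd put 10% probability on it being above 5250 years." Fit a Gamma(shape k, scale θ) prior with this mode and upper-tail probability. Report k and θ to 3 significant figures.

Gamma(k,θ) with k>1 has mode (k−1)θ, so θ = 1620/(k−1).
Need P(X < 5250) = 0.9 with θ tied to k this way. Start at k = 2, θ = 1620: P(X<5250) ≈ 0.834.
Too low — raise k to concentrate. Iterating converges to k ≈ 2.37.
Then θ = 1620/(2.37−1) ≈ 1190.

k ≈ 2.37, θ ≈ 1190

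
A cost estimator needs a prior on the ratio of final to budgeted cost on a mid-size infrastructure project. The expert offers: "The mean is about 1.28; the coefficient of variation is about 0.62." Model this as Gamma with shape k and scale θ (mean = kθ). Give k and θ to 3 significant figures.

k ≈ 2.6, θ ≈ 0.492

For Gamma(k, scale θ): mean = kθ, variance = kθ², so CV = 1/√k.
CV = 0.62, hence k = 1/CV² = 2.6.
Then θ = mean/k = 1.28/2.6 = 0.492.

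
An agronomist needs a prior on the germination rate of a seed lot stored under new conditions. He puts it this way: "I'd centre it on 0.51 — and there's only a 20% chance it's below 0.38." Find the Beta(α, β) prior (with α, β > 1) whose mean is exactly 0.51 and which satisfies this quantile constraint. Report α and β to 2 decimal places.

α ≈ 5.39, β ≈ 5.18

With mean 0.51 fixed, write α = 0.51s, β = 0.49s where s = α+β.
Need P(θ < 0.38) = 0.2 under Beta(0.51s, 0.49s). Normal approximation: (q−m)/√(m(1−m)/s) ≈ z_{0.2} = -0.842, so s ≈ 0.51·0.49·(-0.842)²/(0.38−0.51)² = 10.5.
At s = 10.5: P(θ<0.38) ≈ 0.201. Adjusting to match 0.2 gives s ≈ 10.57.
So α = 0.51·10.57 ≈ 5.39, β = 0.49·10.57 ≈ 5.18.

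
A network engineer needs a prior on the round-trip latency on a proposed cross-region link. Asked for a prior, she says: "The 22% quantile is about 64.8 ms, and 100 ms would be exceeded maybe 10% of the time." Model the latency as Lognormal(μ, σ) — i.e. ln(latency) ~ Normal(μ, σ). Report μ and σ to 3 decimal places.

If T ~ Lognormal(μ,σ) then ln T ~ Normal(μ,σ), so the p-quantile of ln T is μ + z_p·σ.
ln(64.8) = 4.171 and ln(100) = 4.605; z_{0.22} = -0.7722, z_{0.9} = 1.282.
σ = (4.605 − 4.171)/(1.282 − (-0.7722)) = 0.211.
μ = 4.171 − (-0.7722)·0.211 = 4.334.

μ ≈ 4.334, σ ≈ 0.211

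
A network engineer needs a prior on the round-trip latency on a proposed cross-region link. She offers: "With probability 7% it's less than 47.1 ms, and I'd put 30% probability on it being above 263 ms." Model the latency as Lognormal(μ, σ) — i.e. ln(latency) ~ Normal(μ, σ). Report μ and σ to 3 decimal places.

If T ~ Lognormal(μ,σ) then ln T ~ Normal(μ,σ), so the p-quantile of ln T is μ + z_p·σ.
ln(47.1) = 3.852 and ln(263) = 5.572; z_{0.07} = -1.476, z_{0.7} = 0.5244.
σ = (5.572 − 3.852)/(0.5244 − (-1.476)) = 0.860.
μ = 3.852 − (-1.476)·0.860 = 5.121.

μ ≈ 5.121, σ ≈ 0.860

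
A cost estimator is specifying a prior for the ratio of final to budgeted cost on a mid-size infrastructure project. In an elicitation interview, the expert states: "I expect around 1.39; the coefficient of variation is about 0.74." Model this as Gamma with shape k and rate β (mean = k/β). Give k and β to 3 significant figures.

k ≈ 1.83, β ≈ 1.31

For Gamma(k, rate β): mean = k/β, variance = k/β², so CV = 1/√k.
CV = 0.74, hence k = 1/CV² = 1.83.
Then β = k/mean = 1.83/1.39 = 1.31.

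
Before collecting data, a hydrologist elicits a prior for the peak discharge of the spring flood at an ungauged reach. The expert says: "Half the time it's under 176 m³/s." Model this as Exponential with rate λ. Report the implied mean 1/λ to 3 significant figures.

Exponential median = ln 2 / λ, so λ = ln 2 / 176.0 = 0.00394.
Mean = 1/λ = 254 m³/s.

mean ≈ 254 m³/s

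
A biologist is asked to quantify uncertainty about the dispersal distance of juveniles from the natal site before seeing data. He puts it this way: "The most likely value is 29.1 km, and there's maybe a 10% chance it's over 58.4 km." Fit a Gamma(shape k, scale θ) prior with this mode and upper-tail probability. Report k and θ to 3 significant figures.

k ≈ 4.95, θ ≈ 7.36

Gamma(k,θ) with k>1 has mode (k−1)θ, so θ = 29.1/(k−1).
Need P(X < 58.4) = 0.9 with θ tied to k this way. Start at k = 2, θ = 29.1: P(X<58.4) ≈ 0.596.
Too low — raise k to concentrate. Iterating converges to k ≈ 4.95.
Then θ = 29.1/(4.95−1) ≈ 7.36.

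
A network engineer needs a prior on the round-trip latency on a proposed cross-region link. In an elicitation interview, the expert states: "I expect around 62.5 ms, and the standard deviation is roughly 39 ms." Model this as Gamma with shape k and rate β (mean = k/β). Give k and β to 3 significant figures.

For Gamma(k, rate β): mean = k/β, variance = k/β², so CV = 1/√k.
CV = SD/mean = 39/62.5 = 0.624, hence k = 1/CV² = 2.57.
Then β = k/mean = 2.57/62.5 = 0.0411.

k ≈ 2.57, β ≈ 0.0411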